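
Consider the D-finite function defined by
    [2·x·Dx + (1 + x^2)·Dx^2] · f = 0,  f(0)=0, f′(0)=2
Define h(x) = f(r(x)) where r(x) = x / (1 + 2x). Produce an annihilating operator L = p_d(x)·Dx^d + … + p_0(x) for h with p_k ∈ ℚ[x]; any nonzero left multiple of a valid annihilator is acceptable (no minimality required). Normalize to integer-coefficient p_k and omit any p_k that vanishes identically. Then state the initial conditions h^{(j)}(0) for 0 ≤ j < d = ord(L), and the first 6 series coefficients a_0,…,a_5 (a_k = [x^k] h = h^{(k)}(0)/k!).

f: a_k = 0, 2, 0, -2/3, 0, 2/5, …
h₀=f(r): pull back L_f along r ⇒ L₀.
L = (4 + 10·x)·Dx + (1 + 4·x + 5·x^2)·Dx^2  (order 2).
h: a_k = 0, 2, -4, 22/3, -12, 82/5, …
ICs: h(0) = 0, h′(0) = 2.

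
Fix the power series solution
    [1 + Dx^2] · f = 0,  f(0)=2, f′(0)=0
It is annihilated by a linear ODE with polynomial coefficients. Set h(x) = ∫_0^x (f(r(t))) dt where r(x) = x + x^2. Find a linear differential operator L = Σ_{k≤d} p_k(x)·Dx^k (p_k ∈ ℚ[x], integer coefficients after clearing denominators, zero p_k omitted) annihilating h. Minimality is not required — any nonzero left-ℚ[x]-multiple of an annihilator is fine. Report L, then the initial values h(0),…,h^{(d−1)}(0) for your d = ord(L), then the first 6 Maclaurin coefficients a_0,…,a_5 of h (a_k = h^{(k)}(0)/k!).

L = (1 + 6·x + 12·x^2 + 8·x^3)·Dx - 2·Dx^2 + (1 + 2·x)·Dx^3  (order 3).
h: a_k = 0, 2, 0, -1/3, -1/2, -11/60, …
ICs: h(0) = 0, h′(0) = 2, h′′(0) = 0.

f: a_k = 2, 0, -1, 0, 1/12, 0, …
Substitute x→r, Dx→(1/r')Dx; clear ⇒ L₀.
h=∫h₀ ⇒ L = L₀·Dx.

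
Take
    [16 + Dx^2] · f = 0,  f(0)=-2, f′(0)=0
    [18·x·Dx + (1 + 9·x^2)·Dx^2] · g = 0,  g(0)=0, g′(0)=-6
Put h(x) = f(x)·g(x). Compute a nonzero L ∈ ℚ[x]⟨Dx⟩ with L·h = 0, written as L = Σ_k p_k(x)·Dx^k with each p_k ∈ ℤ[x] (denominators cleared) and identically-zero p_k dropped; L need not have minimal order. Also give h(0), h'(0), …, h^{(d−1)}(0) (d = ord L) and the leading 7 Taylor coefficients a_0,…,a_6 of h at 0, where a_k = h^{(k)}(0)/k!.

L = (20800 + 494784·x^2 + 2923776·x^4 + 11943936·x^6 + 26873856·x^8) + (19584·x + 342144·x^3 + 2239488·x^5 + 6718464·x^7)·Dx + (1700 + 42732·x^2 + 318816·x^4 + 1492992·x^6 + 3359232·x^8)·Dx^2 + (1224·x + 21384·x^3 + 139968·x^5 + 419904·x^7)·Dx^3 + (25 + 738·x^2 + 8505·x^4 + 46656·x^6 + 104976·x^8)·Dx^4  (order 4).
h: a_k = 0, 12, 0, -132, 0, 3052/5, 0, …
ICs: h(0) = 0, h′(0) = 12, h′′(0) = 0, h′′′(0) = -792.

f: a_k = -2, 0, 16, 0, -64/3, 0, 512/45, …
g: a_k = 0, -6, 0, 18, 0, -486/5, 0, …
f·g: L₀ = L_f ⊗_s L_g, ord ≤ 2·2.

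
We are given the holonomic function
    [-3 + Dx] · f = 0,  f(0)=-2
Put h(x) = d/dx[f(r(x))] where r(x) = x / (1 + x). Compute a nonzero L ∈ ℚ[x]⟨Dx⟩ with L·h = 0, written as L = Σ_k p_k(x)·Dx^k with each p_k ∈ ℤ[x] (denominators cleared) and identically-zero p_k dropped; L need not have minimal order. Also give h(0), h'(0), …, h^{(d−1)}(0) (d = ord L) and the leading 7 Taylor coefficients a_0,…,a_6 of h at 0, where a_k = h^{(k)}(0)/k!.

f: a_k = -2, -6, -9, -9, -27/4, -81/20, -81/40, …
h₀=f(r): pull back L_f along r ⇒ L₀.
Derive L from L₀ (diff closure).
L = (1 - 2·x) + (-1 - 2·x - x^2)·Dx  (order 1).
h: a_k = -6, -6, 9, -3, -21/4, 207/20, -411/40, …
ICs: h(0) = -6.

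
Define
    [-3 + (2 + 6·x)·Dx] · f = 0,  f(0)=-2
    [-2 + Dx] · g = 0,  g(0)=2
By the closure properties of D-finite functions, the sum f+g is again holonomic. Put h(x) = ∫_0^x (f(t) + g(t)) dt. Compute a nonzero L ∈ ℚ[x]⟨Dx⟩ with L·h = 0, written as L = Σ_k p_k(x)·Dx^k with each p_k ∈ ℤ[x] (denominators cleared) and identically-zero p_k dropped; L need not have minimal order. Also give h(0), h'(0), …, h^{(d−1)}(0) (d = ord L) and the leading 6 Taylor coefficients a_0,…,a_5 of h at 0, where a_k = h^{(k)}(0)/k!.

L = (42 + 72·x)·Dx + (-25 - 96·x - 144·x^2)·Dx^2 + (2 + 30·x + 72·x^2)·Dx^3  (order 3).
h: a_k = 0, 0, 1/2, 25/12, -17/96, 1471/960, …
ICs: h(0) = 0, h′(0) = 0, h′′(0) = 1.

f: a_k = -2, -3, 9/4, -27/8, 405/64, -1701/128, …
g: a_k = 2, 4, 4, 8/3, 4/3, 8/15, …
L₀ := lclm(L_f,L_g); ord L₀ ≤ 1+1.
∫: right-multiply L₀ by Dx.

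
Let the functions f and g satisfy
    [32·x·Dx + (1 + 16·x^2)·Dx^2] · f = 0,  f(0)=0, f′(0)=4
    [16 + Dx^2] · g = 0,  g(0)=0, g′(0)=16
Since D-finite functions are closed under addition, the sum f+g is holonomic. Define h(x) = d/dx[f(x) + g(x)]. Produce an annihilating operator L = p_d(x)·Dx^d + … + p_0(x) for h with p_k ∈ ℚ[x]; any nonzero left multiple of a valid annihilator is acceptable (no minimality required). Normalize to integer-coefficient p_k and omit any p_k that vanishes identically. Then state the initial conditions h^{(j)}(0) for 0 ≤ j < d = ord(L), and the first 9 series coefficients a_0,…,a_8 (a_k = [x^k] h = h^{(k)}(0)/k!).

L = (-5632·x + 114688·x^3 + 131072·x^5) + (-16 + 1792·x^2 + 36864·x^4 + 65536·x^6)·Dx + (-352·x + 7168·x^3 + 8192·x^5)·Dx^2 + (-1 + 112·x^2 + 2304·x^4 + 4096·x^6)·Dx^3  (order 3).
h: a_k = 20, 0, -192, 0, 3584/3, 0, -741376/45, 0, 82583552/315, …
ICs: h(0) = 20, h′(0) = 0, h′′(0) = -384.

f: a_k = 0, 4, 0, -64/3, 0, 1024/5, 0, -16384/7, 0, …
g: a_k = 0, 16, 0, -128/3, 0, 512/15, 0, -4096/315, 0, …
L₀ := lclm(L_f,L_g); ord L₀ ≤ 2+2.
h=h₀': d/dx-closure on L₀ ⇒ L.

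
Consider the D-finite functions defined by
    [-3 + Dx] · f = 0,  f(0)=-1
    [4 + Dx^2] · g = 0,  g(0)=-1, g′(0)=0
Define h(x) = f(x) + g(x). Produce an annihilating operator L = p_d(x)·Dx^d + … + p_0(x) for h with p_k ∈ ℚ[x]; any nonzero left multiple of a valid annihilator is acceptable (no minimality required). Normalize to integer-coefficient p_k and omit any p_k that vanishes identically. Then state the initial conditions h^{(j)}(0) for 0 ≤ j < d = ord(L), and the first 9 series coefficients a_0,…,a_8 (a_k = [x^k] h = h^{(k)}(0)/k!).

f: a_k = -1, -3, -9/2, -9/2, -27/8, -81/40, -81/80, -243/560, -729/4480, …
g: a_k = -1, 0, 2, 0, -2/3, 0, 4/45, 0, -2/315, …
Weyl lclm of L_f,L_g ⇒ L₀ (ord ≤ 3).
L = -12 + 4·Dx - 3·Dx^2 + Dx^3  (order 3).
h: a_k = -2, -3, -5/2, -9/2, -97/24, -81/40, -133/144, -243/560, -6817/40320, …
ICs: h(0) = -2, h′(0) = -3, h′′(0) = -5.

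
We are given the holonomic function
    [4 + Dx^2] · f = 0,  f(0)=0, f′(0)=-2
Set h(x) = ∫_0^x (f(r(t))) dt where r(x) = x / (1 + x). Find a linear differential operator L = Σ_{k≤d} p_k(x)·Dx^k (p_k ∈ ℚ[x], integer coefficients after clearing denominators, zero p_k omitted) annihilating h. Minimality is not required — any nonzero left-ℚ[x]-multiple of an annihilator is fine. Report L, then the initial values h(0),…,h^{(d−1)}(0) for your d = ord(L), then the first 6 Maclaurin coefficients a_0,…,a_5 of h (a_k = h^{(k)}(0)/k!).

L = 4·Dx + (2 + 6·x + 6·x^2 + 2·x^3)·Dx^2 + (1 + 4·x + 6·x^2 + 4·x^3 + x^4)·Dx^3  (order 3).
h: a_k = 0, 0, -1, 2/3, -1/6, -2/5, …
ICs: h(0) = 0, h′(0) = 0, h′′(0) = -2.

f: a_k = 0, -2, 0, 4/3, 0, -4/15, …
L₀ from L_f via x↦r, Dx↦r'^{-1}Dx.
Integrate: L := L₀·Dx.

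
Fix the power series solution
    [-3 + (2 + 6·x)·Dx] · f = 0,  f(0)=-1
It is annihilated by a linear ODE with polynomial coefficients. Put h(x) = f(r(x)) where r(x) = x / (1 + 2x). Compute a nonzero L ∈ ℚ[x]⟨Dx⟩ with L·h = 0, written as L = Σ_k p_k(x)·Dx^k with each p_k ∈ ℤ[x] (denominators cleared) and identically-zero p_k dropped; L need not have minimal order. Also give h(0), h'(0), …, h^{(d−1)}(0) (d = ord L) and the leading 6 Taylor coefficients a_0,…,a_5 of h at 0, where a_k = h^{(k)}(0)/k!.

f: a_k = -1, -3/2, 9/8, -27/16, 405/128, -1701/256, …
Change of var in L_f (x↦r) gives L₀.
L = -3 + (2 + 14·x + 20·x^2)·Dx  (order 1).
h: a_k = -1, -3/2, 33/8, -195/16, 4965/128, -33909/256, …
ICs: h(0) = -1.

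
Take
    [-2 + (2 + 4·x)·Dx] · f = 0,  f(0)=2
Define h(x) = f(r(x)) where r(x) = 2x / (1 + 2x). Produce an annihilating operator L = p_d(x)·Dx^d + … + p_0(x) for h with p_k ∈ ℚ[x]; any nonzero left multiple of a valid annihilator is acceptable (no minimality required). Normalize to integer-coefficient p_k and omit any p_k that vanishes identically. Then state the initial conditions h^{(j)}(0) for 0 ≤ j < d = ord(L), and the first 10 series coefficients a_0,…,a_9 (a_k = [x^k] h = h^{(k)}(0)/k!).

L = -2 + (1 + 8·x + 12·x^2)·Dx  (order 1).
h: a_k = 2, 4, -12, 40, -148, 600, -2616, 12048, -57780, 285592, …
ICs: h(0) = 2.

f: a_k = 2, 2, -1, 1, -5/4, 7/4, -21/8, 33/8, -429/64, 715/64, …
f∘r: x↦r, Dx↦Dx/r' in L_f ⇒ L₀.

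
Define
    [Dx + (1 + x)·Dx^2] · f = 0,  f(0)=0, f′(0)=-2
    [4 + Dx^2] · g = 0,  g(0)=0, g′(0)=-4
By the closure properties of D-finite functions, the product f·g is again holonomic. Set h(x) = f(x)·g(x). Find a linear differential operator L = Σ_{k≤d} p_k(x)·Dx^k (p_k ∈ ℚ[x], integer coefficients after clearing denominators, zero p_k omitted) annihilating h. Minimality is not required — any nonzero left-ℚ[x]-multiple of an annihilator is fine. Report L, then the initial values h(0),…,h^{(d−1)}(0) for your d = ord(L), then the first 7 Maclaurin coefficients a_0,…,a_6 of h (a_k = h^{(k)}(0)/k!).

L = (168 + 864·x + 1456·x^2 + 1024·x^3 + 256·x^4) + (112 + 368·x + 384·x^2 + 128·x^3)·Dx + (102 + 464·x + 744·x^2 + 512·x^3 + 128·x^4)·Dx^2 + (28 + 92·x + 96·x^2 + 32·x^3)·Dx^3 + (15 + 62·x + 95·x^2 + 64·x^3 + 16·x^4)·Dx^4  (order 4).
h: a_k = 0, 0, 8, -4, -8/3, 2/3, 8/9, …
ICs: h(0) = 0, h′(0) = 0, h′′(0) = 16, h′′′(0) = -24.

f: a_k = 0, -2, 1, -2/3, 1/2, -2/5, 1/3, …
g: a_k = 0, -4, 0, 8/3, 0, -8/15, 0, …
Product ⇒ symmetric product L₀, ord ≤ 4.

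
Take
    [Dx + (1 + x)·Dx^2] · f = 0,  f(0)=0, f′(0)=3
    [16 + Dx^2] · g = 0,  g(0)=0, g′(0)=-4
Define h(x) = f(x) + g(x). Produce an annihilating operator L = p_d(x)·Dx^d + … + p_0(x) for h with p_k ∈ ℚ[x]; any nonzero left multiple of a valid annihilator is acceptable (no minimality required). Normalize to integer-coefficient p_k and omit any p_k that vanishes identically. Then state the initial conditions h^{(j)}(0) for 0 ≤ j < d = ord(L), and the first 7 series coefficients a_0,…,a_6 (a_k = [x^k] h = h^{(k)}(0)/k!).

f: a_k = 0, 3, -3/2, 1, -3/4, 3/5, -1/2, …
g: a_k = 0, -4, 0, 32/3, 0, -128/15, 0, …
f+g: L₀ = lclm(L_f,L_g), ord ≤ 2+2.
L = (176 + 256·x + 128·x^2)·Dx + (144 + 400·x + 384·x^2 + 128·x^3)·Dx^2 + (11 + 16·x + 8·x^2)·Dx^3 + (9 + 25·x + 24·x^2 + 8·x^3)·Dx^4  (order 4).
h: a_k = 0, -1, -3/2, 35/3, -3/4, -119/15, -1/2, …
ICs: h(0) = 0, h′(0) = -1, h′′(0) = -3, h′′′(0) = 70.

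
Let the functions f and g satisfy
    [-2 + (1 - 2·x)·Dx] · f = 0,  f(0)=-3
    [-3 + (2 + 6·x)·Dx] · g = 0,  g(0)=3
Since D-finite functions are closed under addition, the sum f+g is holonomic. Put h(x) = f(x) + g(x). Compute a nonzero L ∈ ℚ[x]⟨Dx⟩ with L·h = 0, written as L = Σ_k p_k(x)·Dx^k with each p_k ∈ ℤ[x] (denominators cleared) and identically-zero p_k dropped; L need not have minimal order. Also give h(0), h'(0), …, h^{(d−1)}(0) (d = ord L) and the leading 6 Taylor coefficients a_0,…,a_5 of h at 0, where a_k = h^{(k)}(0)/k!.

L = (-66 - 108·x) + (41 + 156·x + 324·x^2)·Dx + (-2 - 38·x - 24·x^2 + 216·x^3)·Dx^2  (order 2).
h: a_k = 0, -3/2, -123/8, -303/16, -7359/128, -19473/256, …
ICs: h(0) = 0, h′(0) = -3/2.

f: a_k = -3, -6, -12, -24, -48, -96, …
g: a_k = 3, 9/2, -27/8, 81/16, -1215/128, 5103/256, …
f+g: L₀ = lclm(L_f,L_g), ord ≤ 1+1.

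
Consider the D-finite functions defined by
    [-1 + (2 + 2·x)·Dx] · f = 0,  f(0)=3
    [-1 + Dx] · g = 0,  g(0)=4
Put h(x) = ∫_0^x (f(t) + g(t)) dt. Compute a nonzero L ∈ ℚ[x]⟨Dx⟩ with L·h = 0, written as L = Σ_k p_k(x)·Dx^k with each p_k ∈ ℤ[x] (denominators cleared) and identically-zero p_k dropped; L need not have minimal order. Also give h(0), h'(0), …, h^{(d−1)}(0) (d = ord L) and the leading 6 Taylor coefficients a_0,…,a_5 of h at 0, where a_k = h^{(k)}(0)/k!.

f: a_k = 3, 3/2, -3/8, 3/16, -15/128, 21/256, …
g: a_k = 4, 4, 2, 2/3, 1/6, 1/30, …
f+g: L₀ = lclm(L_f,L_g), ord ≤ 1+1.
h=∫h₀ ⇒ L = L₀·Dx.
L = (3 + 2·x)·Dx + (-5 - 8·x - 4·x^2)·Dx^2 + (2 + 6·x + 4·x^2)·Dx^3  (order 3).
h: a_k = 0, 7, 11/4, 13/24, 41/192, 19/1920, …
ICs: h(0) = 0, h′(0) = 7, h′′(0) = 11/2.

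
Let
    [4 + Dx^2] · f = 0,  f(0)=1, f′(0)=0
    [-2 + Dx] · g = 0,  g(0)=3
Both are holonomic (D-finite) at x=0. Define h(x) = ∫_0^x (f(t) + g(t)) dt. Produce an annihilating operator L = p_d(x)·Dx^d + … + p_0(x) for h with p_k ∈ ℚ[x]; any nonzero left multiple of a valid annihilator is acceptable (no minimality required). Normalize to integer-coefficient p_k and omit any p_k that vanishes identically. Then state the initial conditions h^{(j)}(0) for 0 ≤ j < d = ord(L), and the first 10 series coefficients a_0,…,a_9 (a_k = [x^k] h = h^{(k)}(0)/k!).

L = -8·Dx + 4·Dx^2 - 2·Dx^3 + Dx^4  (order 4).
h: a_k = 0, 4, 3, 4/3, 1, 8/15, 2/15, 8/315, 1/105, 8/2835, …
ICs: h(0) = 0, h′(0) = 4, h′′(0) = 6, h′′′(0) = 8.

f: a_k = 1, 0, -2, 0, 2/3, 0, -4/45, 0, 2/315, 0, …
g: a_k = 3, 6, 6, 4, 2, 4/5, 4/15, 8/105, 2/105, 4/945, …
Weyl lclm of L_f,L_g ⇒ L₀ (ord ≤ 3).
Integrate: L := L₀·Dx.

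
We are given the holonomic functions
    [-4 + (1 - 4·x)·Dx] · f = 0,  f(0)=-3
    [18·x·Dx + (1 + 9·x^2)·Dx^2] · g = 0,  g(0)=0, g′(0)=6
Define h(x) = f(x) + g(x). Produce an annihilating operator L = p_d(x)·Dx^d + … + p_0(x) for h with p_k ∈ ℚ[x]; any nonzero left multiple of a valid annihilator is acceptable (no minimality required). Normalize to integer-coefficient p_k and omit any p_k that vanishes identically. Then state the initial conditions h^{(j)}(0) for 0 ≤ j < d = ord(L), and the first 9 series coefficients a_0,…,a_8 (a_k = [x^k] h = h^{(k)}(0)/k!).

L = (-72 + 1152·x + 1944·x^2)·Dx + (57 - 72·x + 765·x^2 + 1944·x^3)·Dx^2 + (-4 + 7·x + 63·x^3 + 324·x^4)·Dx^3  (order 3).
h: a_k = -3, -6, -48, -210, -768, -14874/5, -12288, -348438/7, -196608, …
ICs: h(0) = -3, h′(0) = -6, h′′(0) = -96.

f: a_k = -3, -12, -48, -192, -768, -3072, -12288, -49152, -196608, …
g: a_k = 0, 6, 0, -18, 0, 486/5, 0, -4374/7, 0, …
f+g: L₀ = lclm(L_f,L_g), ord ≤ 1+2.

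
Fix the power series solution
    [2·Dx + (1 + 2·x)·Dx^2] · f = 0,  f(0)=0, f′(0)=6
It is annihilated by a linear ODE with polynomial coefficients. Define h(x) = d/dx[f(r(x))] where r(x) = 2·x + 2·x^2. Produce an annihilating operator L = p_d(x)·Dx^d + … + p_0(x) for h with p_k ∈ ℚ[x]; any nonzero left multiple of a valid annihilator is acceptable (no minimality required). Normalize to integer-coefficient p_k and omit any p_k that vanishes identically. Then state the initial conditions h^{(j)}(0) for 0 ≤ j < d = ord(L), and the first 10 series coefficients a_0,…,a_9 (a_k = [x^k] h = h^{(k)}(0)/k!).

L = 2 + (1 + 2·x)·Dx  (order 1).
h: a_k = 12, -24, 48, -96, 192, -384, 768, -1536, 3072, -6144, …
ICs: h(0) = 12.

f: a_k = 0, 6, -6, 8, -12, 96/5, -32, 384/7, -96, 512/3, …
f∘r: x↦r, Dx↦Dx/r' in L_f ⇒ L₀.
h=h₀': d/dx-closure on L₀ ⇒ L.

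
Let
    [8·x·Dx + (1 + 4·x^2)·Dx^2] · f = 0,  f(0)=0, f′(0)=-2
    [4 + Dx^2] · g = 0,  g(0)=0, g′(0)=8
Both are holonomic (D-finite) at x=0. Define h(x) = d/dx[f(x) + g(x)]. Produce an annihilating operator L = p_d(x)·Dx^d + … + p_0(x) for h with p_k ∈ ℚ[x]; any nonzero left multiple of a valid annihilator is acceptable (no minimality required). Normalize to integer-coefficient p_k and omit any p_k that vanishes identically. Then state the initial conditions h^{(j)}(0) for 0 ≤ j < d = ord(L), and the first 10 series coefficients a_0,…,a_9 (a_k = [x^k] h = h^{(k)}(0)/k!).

f: a_k = 0, -2, 0, 8/3, 0, -32/5, 0, 128/7, 0, -512/9, …
g: a_k = 0, 8, 0, -16/3, 0, 16/15, 0, -32/315, 0, 16/2835, …
Sum ⇒ L₀ = lclm(L_f,L_g) in ℚ(x)⟨Dx⟩.
h₀' ⇒ L via d/dx closure of L₀.
L = (-352·x + 1792·x^3 + 512·x^5) + (-4 + 112·x^2 + 576·x^4 + 256·x^6)·Dx + (-88·x + 448·x^3 + 128·x^5)·Dx^2 + (-1 + 28·x^2 + 144·x^4 + 64·x^6)·Dx^3  (order 3).
h: a_k = 6, 0, -8, 0, -80/3, 0, 5728/45, 0, -161264/315, 0, …
ICs: h(0) = 6, h′(0) = 0, h′′(0) = -16.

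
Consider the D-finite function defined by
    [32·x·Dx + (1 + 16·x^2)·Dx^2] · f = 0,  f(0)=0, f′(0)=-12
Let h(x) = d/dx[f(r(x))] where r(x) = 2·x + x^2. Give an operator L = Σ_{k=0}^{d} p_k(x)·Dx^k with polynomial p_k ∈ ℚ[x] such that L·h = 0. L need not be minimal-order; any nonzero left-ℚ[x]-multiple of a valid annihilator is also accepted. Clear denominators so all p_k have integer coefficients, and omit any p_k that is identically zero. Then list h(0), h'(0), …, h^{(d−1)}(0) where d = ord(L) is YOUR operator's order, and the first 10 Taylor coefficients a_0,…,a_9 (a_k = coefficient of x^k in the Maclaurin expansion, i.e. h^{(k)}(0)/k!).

L = (-1 + 128·x + 256·x^2 + 192·x^3 + 48·x^4) + (1 + x + 64·x^2 + 128·x^3 + 80·x^4 + 16·x^5)·Dx  (order 1).
h: a_k = -24, -24, 1536, 3072, -96384, -294528, 5947392, 24969216, -360241152, -1973950464, …
ICs: h(0) = -24.

f: a_k = 0, -12, 0, 64, 0, -3072/5, 0, 49152/7, 0, -262144/3, …
h₀=f(r): pull back L_f along r ⇒ L₀.
h₀' ⇒ L via d/dx closure of L₀.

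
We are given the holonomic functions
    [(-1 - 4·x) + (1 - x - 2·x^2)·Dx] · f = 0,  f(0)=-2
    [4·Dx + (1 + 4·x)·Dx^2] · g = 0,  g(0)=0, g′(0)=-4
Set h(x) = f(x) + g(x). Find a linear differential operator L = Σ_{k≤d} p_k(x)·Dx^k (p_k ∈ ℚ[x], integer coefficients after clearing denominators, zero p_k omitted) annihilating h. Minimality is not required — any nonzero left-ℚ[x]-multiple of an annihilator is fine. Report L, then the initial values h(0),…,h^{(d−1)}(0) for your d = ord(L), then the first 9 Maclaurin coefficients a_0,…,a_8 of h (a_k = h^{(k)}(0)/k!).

f: a_k = -2, -2, -6, -10, -22, -42, -86, -170, -342, …
g: a_k = 0, -4, 8, -64/3, 64, -1024/5, 2048/3, -16384/7, 8192, …
f+g: L₀ = lclm(L_f,L_g), ord ≤ 1+2.
L = (156 + 624·x + 1440·x^2 + 768·x^3 + 768·x^4)·Dx + (-1 + 160·x + 1064·x^2 + 1952·x^3 + 1600·x^4 + 1280·x^5)·Dx^2 + (-5 - 39·x - 66·x^2 + 80·x^3 + 240·x^4 + 384·x^5 + 256·x^6)·Dx^3  (order 3).
h: a_k = -2, -6, 2, -94/3, 42, -1234/5, 1790/3, -17574/7, 7850, …
ICs: h(0) = -2, h′(0) = -6, h′′(0) = 4.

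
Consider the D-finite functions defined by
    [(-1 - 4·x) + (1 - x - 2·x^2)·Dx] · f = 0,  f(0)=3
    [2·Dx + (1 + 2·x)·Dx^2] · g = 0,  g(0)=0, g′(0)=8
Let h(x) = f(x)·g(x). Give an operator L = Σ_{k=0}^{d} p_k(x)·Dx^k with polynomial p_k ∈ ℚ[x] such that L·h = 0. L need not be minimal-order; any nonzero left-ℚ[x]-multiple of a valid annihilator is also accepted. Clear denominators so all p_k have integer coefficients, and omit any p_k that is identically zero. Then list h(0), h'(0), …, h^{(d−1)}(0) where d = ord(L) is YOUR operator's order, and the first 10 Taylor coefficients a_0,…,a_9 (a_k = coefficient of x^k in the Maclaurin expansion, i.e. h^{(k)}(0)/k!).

f: a_k = 3, 3, 9, 15, 33, 63, 129, 255, 513, 1023, …
g: a_k = 0, 8, -8, 32/3, -16, 128/5, -128/3, 512/7, -128, 2048/9, …
h₀=f·g: eliminate ⇒ L₀, order ≤ 1·2.
L = (6 + 16·x) + (14·x + 20·x^2)·Dx + (-1 - x + 4·x^2 + 4·x^3)·Dx^2  (order 2).
h: a_k = 0, 24, 0, 80, 32, 1344/5, 1024/5, 33664/35, 6912/7, 377344/105, …
ICs: h(0) = 0, h′(0) = 24.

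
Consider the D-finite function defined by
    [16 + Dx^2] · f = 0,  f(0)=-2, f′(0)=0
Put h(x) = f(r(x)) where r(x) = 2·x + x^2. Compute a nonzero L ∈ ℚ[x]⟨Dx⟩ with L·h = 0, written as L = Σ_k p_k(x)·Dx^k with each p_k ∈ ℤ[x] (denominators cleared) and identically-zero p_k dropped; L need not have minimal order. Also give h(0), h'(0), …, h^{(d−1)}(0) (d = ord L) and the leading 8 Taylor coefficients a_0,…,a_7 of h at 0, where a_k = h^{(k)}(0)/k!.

f: a_k = -2, 0, 16, 0, -64/3, 0, 512/45, 0, …
Substitute x→r, Dx→(1/r')Dx; clear ⇒ L₀.
L = (64 + 192·x + 192·x^2 + 64·x^3) - Dx + (1 + x)·Dx^2  (order 2).
h: a_k = -2, 0, 64, 64, -976/3, -2048/3, 9728/45, 30208/15, …
ICs: h(0) = -2, h′(0) = 0.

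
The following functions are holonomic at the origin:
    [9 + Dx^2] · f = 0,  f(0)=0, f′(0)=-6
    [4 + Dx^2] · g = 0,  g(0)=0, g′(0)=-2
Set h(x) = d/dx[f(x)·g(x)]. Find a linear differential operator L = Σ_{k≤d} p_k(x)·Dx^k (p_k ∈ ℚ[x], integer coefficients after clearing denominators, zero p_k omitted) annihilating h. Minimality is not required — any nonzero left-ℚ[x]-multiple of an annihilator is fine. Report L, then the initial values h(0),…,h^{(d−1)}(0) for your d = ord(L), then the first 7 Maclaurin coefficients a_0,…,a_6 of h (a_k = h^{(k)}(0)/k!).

L = 25 + 26·Dx^2 + Dx^4  (order 4).
h: a_k = 0, 24, 0, -104, 0, 651/5, 0, …
ICs: h(0) = 0, h′(0) = 24, h′′(0) = 0, h′′′(0) = -624.

f: a_k = 0, -6, 0, 9, 0, -81/20, 0, …
g: a_k = 0, -2, 0, 4/3, 0, -4/15, 0, …
h₀=f·g: eliminate ⇒ L₀, order ≤ 2·2.
h=h₀': d/dx-closure on L₀ ⇒ L.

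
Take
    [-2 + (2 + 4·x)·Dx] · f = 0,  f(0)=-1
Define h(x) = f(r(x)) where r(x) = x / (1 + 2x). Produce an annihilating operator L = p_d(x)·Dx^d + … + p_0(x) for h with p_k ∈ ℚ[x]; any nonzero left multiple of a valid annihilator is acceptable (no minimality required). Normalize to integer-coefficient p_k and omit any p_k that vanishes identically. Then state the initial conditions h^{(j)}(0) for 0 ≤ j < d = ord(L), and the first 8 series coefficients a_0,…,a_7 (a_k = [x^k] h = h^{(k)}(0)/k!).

L = -1 + (1 + 6·x + 8·x^2)·Dx  (order 1).
h: a_k = -1, -1, 5/2, -13/2, 141/8, -399/8, 2353/16, -7205/16, …
ICs: h(0) = -1.

f: a_k = -1, -1, 1/2, -1/2, 5/8, -7/8, 21/16, -33/16, …
f∘r: x↦r, Dx↦Dx/r' in L_f ⇒ L₀.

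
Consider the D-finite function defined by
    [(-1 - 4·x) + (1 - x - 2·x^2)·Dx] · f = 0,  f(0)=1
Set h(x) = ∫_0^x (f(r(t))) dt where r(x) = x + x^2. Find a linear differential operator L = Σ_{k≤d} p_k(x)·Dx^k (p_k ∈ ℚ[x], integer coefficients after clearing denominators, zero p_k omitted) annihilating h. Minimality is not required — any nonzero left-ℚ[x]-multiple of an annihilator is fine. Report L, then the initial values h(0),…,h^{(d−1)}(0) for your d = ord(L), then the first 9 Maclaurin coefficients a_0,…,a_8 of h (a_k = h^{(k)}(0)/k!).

f: a_k = 1, 1, 3, 5, 11, 21, 43, 85, 171, …
h₀=f(r): pull back L_f along r ⇒ L₀.
h=∫h₀ ⇒ L = L₀·Dx.
L = (1 + 6·x + 12·x^2 + 8·x^3)·Dx + (-1 + x + 3·x^2 + 4·x^3 + 2·x^4)·Dx^2  (order 2).
h: a_k = 0, 1, 1/2, 4/3, 11/4, 29/5, 40/3, 219/7, 597/8, …
ICs: h(0) = 0, h′(0) = 1.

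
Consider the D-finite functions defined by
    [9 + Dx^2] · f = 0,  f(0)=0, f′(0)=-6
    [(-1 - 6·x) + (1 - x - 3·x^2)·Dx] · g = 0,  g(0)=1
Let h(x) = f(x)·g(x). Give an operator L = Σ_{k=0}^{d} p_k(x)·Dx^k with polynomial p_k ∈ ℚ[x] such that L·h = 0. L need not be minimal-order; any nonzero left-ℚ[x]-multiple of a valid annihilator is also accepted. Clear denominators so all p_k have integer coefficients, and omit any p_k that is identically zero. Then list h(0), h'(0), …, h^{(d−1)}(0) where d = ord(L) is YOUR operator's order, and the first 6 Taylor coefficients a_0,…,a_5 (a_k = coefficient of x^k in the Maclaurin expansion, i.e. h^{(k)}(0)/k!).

f: a_k = 0, -6, 0, 9, 0, -81/20, …
g: a_k = 1, 1, 4, 7, 19, 40, …
Sym-product of L_f,L_g gives L₀ (≤ ord 2).
L = (-3 + 9·x + 27·x^2) + (2 + 12·x)·Dx + (-1 + x + 3·x^2)·Dx^2  (order 2).
h: a_k = 0, -6, -6, -15, -33, -1641/20, …
ICs: h(0) = 0, h′(0) = -6.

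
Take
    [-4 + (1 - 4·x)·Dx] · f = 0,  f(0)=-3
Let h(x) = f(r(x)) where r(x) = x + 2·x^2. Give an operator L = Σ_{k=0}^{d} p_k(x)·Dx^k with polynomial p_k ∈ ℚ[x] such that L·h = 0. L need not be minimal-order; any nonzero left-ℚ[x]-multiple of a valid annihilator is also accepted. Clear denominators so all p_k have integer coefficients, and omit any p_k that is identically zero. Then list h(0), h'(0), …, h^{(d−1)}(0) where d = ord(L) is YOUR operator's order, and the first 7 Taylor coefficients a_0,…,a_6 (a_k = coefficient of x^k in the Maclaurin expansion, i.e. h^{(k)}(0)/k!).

L = (4 + 16·x) + (-1 + 4·x + 8·x^2)·Dx  (order 1).
h: a_k = -3, -12, -72, -384, -2112, -11520, -62976, …
ICs: h(0) = -3.

f: a_k = -3, -12, -48, -192, -768, -3072, -12288, …
Change of var in L_f (x↦r) gives L₀.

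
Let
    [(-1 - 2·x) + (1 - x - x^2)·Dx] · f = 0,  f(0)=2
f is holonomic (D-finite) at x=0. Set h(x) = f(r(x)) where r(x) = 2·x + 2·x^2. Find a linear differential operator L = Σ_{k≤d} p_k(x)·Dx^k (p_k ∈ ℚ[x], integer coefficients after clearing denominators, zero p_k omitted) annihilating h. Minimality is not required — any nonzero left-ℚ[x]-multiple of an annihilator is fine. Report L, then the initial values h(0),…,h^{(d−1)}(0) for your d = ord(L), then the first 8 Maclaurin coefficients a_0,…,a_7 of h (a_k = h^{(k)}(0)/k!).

L = (2 + 12·x + 24·x^2 + 16·x^3) + (-1 + 2·x + 6·x^2 + 8·x^3 + 4·x^4)·Dx  (order 1).
h: a_k = 2, 4, 20, 80, 320, 1296, 5232, 21120, …
ICs: h(0) = 2.

f: a_k = 2, 2, 4, 6, 10, 16, 26, 42, …
f∘r: x↦r, Dx↦Dx/r' in L_f ⇒ L₀.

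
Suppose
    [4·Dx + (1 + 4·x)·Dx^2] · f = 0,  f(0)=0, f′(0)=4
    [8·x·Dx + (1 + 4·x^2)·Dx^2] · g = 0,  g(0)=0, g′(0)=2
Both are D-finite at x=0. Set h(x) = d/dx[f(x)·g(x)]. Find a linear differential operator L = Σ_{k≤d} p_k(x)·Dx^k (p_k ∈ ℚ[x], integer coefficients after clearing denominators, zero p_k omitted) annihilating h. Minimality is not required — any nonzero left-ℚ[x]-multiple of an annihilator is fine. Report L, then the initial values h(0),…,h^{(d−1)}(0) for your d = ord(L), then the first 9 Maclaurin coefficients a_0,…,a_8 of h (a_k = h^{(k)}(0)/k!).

f: a_k = 0, 4, -8, 64/3, -64, 1024/5, -2048/3, 16384/7, -8192, …
g: a_k = 0, 2, 0, -8/3, 0, 32/5, 0, -128/7, 0, …
L₀ := L_f ⊗_s L_g (sym. prod.), ord ≤ 4.
h=h₀': d/dx-closure on L₀ ⇒ L.
L = (96 + 640·x + 1408·x^2 + 7680·x^3 + 15360·x^4 + 26624·x^5 + 8192·x^7) + (24 + 320·x + 2656·x^2 + 9728·x^3 + 28160·x^4 + 47616·x^5 + 71680·x^6 + 6144·x^7 + 28672·x^8)·Dx + (12 + 104·x + 672·x^2 + 2976·x^3 + 8256·x^4 + 18048·x^5 + 24576·x^6 + 35328·x^7 + 6144·x^8 + 16384·x^9)·Dx^2 + (1 + 12·x + 68·x^2 + 256·x^3 + 696·x^4 + 1536·x^5 + 2688·x^6 + 3072·x^7 + 4224·x^8 + 1024·x^9 + 2048·x^10)·Dx^3  (order 3).
h: a_k = 0, 16, -48, 128, -1600/3, 34048/15, -130816/15, 167936/5, -4670464/35, …
ICs: h(0) = 0, h′(0) = 16, h′′(0) = -96.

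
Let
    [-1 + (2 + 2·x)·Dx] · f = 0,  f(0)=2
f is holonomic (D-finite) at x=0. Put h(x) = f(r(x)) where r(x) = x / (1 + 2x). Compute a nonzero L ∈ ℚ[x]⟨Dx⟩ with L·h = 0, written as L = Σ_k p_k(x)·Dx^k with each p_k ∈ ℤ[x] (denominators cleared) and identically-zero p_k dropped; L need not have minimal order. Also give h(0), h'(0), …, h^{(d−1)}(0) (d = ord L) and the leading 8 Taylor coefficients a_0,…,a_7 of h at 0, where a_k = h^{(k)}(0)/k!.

L = -1 + (2 + 10·x + 12·x^2)·Dx  (order 1).
h: a_k = 2, 1, -9/4, 41/8, -757/64, 3543/128, -33645/512, 162105/1024, …
ICs: h(0) = 2.

f: a_k = 2, 1, -1/4, 1/8, -5/64, 7/128, -21/512, 33/1024, …
Substitute x→r, Dx→(1/r')Dx; clear ⇒ L₀.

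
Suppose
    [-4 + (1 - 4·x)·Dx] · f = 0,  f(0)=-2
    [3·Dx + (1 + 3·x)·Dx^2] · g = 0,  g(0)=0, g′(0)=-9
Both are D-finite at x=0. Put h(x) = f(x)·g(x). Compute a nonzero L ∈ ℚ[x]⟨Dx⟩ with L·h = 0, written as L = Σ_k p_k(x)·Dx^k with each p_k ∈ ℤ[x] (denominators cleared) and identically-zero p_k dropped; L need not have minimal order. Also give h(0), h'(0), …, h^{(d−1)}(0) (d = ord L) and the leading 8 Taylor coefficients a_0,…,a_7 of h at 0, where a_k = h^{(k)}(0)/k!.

L = 12 + (5 + 36·x)·Dx + (-1 + x + 12·x^2)·Dx^2  (order 2).
h: a_k = 0, 18, 45, 234, 1629/2, 17748/5, 67347/5, 1951326/35, …
ICs: h(0) = 0, h′(0) = 18.

f: a_k = -2, -8, -32, -128, -512, -2048, -8192, -32768, …
g: a_k = 0, -9, 27/2, -27, 243/4, -729/5, 729/2, -6561/7, …
f·g: L₀ = L_f ⊗_s L_g, ord ≤ 1·2.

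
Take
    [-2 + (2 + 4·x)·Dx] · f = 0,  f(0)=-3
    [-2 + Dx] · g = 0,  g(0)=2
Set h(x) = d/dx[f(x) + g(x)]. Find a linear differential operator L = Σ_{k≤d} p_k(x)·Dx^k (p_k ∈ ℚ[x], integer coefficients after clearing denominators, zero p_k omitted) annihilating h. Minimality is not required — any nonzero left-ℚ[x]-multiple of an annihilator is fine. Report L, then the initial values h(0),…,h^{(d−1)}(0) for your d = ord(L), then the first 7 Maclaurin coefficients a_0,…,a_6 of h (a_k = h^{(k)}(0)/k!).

L = (-10 - 8·x) + (-1 - 16·x - 16·x^2)·Dx + (3 + 10·x + 8·x^2)·Dx^2  (order 2).
h: a_k = 1, 11, 7/2, 77/6, -251/24, 2963/120, -30929/720, …
ICs: h(0) = 1, h′(0) = 11.

f: a_k = -3, -3, 3/2, -3/2, 15/8, -21/8, 63/16, …
g: a_k = 2, 4, 4, 8/3, 4/3, 8/15, 8/45, …
Weyl lclm of L_f,L_g ⇒ L₀ (ord ≤ 2).
Differentiate: ansatz ord ≤ ord L₀ ⇒ L.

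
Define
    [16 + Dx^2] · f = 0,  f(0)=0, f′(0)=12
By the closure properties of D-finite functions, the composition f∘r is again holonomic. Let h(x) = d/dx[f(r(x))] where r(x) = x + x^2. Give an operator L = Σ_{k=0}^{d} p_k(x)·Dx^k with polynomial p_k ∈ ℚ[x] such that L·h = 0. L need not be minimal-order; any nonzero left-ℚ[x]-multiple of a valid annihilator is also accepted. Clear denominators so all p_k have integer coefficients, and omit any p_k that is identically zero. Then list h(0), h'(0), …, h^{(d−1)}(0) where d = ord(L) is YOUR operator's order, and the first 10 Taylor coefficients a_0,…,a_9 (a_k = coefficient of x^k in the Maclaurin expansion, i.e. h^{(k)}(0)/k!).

f: a_k = 0, 12, 0, -32, 0, 128/5, 0, -1024/105, 0, 2048/945, …
L₀ from L_f via x↦r, Dx↦r'^{-1}Dx.
Derive L from L₀ (diff closure).
L = (28 + 128·x + 384·x^2 + 512·x^3 + 256·x^4) + (-6 - 12·x)·Dx + (1 + 4·x + 4·x^2)·Dx^2  (order 2).
h: a_k = 12, 24, -96, -384, -352, 576, 25856/15, 22528/15, -70528/105, -20736/7, …
ICs: h(0) = 12, h′(0) = 24.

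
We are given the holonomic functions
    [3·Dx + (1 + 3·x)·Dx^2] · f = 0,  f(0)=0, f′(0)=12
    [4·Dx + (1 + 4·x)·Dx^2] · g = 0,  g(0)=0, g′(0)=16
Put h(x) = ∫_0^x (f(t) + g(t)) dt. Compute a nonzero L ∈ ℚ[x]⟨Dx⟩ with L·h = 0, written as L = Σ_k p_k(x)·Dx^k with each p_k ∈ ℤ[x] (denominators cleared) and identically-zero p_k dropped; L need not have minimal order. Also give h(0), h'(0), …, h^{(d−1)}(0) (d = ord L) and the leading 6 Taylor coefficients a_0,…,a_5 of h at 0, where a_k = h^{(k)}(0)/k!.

f: a_k = 0, 12, -18, 36, -81, 972/5, …
g: a_k = 0, 16, -32, 256/3, -256, 4096/5, …
f+g: L₀ = lclm(L_f,L_g), ord ≤ 2+2.
Integrate: L := L₀·Dx.
L = 24·Dx^2 + (14 + 48·x)·Dx^3 + (1 + 7·x + 12·x^2)·Dx^4  (order 4).
h: a_k = 0, 0, 14, -50/3, 91/3, -337/5, …
ICs: h(0) = 0, h′(0) = 0, h′′(0) = 28, h′′′(0) = -100.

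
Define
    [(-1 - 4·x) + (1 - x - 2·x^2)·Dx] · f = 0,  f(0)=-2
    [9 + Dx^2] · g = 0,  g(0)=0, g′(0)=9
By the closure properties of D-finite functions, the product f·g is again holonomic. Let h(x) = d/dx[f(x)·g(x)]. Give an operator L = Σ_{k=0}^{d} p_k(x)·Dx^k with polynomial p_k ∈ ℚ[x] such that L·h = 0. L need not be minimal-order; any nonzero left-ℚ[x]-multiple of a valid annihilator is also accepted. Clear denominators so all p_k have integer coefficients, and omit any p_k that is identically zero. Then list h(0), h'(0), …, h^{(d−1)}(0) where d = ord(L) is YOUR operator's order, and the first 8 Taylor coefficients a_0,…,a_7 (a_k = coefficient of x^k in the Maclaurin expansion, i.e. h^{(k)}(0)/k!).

L = (-33 - 162·x - 243·x^2 + 324·x^3 + 324·x^4) + (-6 - 6·x + 108·x^2 + 144·x^3)·Dx + (5 - 14·x - 19·x^2 + 36·x^3 + 36·x^4)·Dx^2  (order 2).
h: a_k = -18, -36, -81, -252, -2583/4, -15309/10, -143037/40, -285921/35, …
ICs: h(0) = -18, h′(0) = -36.

f: a_k = -2, -2, -6, -10, -22, -42, -86, -170, …
g: a_k = 0, 9, 0, -27/2, 0, 243/40, 0, -729/560, …
Product ⇒ symmetric product L₀, ord ≤ 2.
Derive L from L₀ (diff closure).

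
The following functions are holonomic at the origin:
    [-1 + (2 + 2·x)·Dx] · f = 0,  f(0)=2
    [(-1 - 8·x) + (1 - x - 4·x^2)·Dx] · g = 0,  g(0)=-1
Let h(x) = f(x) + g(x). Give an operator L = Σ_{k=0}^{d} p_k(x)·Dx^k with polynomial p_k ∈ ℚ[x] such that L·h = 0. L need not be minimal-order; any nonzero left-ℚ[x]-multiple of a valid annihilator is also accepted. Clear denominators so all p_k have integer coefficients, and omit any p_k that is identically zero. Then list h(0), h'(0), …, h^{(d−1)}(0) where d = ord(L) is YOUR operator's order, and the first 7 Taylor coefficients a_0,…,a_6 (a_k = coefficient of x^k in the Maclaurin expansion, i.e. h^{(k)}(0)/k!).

f: a_k = 2, 1, -1/4, 1/8, -5/64, 7/128, -21/512, …
g: a_k = -1, -1, -5, -9, -29, -65, -181, …
Sum ⇒ L₀ = lclm(L_f,L_g) in ℚ(x)⟨Dx⟩.
L = (21 + 75·x + 228·x^2 + 160·x^3) + (-41 - 174·x - 609·x^2 - 872·x^3 - 400·x^4)·Dx + (2 + 38·x + 30·x^2 - 198·x^3 - 352·x^4 - 160·x^5)·Dx^2  (order 2).
h: a_k = 1, 0, -21/4, -71/8, -1861/64, -8313/128, -92693/512, …
ICs: h(0) = 1, h′(0) = 0.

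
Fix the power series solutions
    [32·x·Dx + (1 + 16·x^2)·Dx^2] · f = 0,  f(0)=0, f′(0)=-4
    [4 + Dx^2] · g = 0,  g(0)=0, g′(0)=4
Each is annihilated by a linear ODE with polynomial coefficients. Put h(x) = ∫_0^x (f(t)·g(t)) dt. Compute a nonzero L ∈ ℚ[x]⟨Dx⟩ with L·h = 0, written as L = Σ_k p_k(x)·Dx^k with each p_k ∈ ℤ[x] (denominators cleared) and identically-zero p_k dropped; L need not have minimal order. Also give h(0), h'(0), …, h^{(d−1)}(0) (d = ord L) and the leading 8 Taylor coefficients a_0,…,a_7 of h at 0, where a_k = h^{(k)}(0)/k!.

L = (1360 + 60416·x^2 + 106496·x^4 + 262144·x^6 + 1048576·x^8)·Dx + (2304·x + 45056·x^3 + 196608·x^5 + 1048576·x^7)·Dx^2 + (360 + 15872·x^2 + 36864·x^4 + 131072·x^6 + 524288·x^8)·Dx^3 + (576·x + 11264·x^3 + 49152·x^5 + 262144·x^7)·Dx^4 + (5 + 192·x^2 + 2560·x^4 + 16384·x^6 + 65536·x^8)·Dx^5  (order 5).
h: a_k = 0, 0, 0, -16/3, 0, 96/5, 0, -7904/63, …
ICs: h(0) = 0, h′(0) = 0, h′′(0) = 0, h′′′(0) = -32, h′′′′(0) = 0.

f: a_k = 0, -4, 0, 64/3, 0, -1024/5, 0, 16384/7, …
g: a_k = 0, 4, 0, -8/3, 0, 8/15, 0, -16/315, …
f·g: L₀ = L_f ⊗_s L_g, ord ≤ 2·2.
∫: right-multiply L₀ by Dx.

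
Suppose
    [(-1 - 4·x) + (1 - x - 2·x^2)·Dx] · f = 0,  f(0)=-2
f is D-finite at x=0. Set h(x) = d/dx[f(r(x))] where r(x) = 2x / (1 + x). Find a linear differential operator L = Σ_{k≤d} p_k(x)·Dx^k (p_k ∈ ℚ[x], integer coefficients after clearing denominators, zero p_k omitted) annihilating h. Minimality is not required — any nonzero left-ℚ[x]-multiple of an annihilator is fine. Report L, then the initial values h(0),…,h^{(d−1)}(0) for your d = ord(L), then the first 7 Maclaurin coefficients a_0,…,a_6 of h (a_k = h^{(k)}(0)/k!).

L = (10 + 54·x + 270·x^2 + 162·x^3) + (-1 - 10·x + 90·x^3 + 81·x^4)·Dx  (order 1).
h: a_k = -4, -40, -108, -720, -1620, -9720, -20412, …
ICs: h(0) = -4.

f: a_k = -2, -2, -6, -10, -22, -42, -86, …
f∘r: x↦r, Dx↦Dx/r' in L_f ⇒ L₀.
h₀' ⇒ L via d/dx closure of L₀.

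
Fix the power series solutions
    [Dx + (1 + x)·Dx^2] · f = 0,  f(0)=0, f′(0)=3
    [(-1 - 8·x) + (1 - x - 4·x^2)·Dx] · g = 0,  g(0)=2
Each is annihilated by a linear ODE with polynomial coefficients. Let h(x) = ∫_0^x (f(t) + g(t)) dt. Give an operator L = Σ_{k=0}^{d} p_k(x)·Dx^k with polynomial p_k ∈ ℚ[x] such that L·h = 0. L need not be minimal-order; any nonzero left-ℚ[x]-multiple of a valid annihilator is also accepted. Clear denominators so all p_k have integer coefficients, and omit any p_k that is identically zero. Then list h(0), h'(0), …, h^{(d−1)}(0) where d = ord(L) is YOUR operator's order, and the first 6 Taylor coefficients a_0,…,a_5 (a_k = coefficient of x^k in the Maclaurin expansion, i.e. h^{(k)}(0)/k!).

f: a_k = 0, 3, -3/2, 1, -3/4, 3/5, …
g: a_k = 2, 2, 10, 18, 58, 130, …
Weyl lclm of L_f,L_g ⇒ L₀ (ord ≤ 3).
h=∫h₀ ⇒ L = L₀·Dx.
L = (-74 - 562·x - 1120·x^2 - 1728·x^3 - 768·x^4)·Dx^2 + (-52 - 576·x - 1636·x^2 - 3264·x^3 - 3488·x^4 - 1280·x^5)·Dx^3 + (11 + 41·x + 53·x^2 - 185·x^3 - 704·x^4 - 752·x^5 - 256·x^6)·Dx^4  (order 4).
h: a_k = 0, 2, 5/2, 17/6, 19/4, 229/20, …
ICs: h(0) = 0, h′(0) = 2, h′′(0) = 5, h′′′(0) = 17.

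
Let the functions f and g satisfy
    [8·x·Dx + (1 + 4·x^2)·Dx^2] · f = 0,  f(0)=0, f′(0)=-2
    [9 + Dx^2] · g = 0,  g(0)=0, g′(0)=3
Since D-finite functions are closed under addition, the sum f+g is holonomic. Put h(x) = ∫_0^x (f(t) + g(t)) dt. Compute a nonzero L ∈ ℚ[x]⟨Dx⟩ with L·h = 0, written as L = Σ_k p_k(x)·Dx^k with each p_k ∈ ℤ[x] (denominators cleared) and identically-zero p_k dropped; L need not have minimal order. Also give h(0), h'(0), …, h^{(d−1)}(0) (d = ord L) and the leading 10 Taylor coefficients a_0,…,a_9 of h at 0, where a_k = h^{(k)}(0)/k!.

f: a_k = 0, -2, 0, 8/3, 0, -32/5, 0, 128/7, 0, -512/9, …
g: a_k = 0, 3, 0, -9/2, 0, 81/40, 0, -243/560, 0, 243/4480, …
h₀=f+g: left-lcm gives L₀, ord ≤ 4.
Integrate: L := L₀·Dx.
L = (-2808·x + 19008·x^3 + 10368·x^5)·Dx^2 + (9 + 1548·x^2 + 7344·x^4 + 5184·x^6)·Dx^3 + (-312·x + 2112·x^3 + 1152·x^5)·Dx^4 + (1 + 172·x^2 + 816·x^4 + 576·x^6)·Dx^5  (order 5).
h: a_k = 0, 0, 1/2, 0, -11/24, 0, -35/48, 0, 9997/4480, 0, …
ICs: h(0) = 0, h′(0) = 0, h′′(0) = 1, h′′′(0) = 0, h′′′′(0) = -11.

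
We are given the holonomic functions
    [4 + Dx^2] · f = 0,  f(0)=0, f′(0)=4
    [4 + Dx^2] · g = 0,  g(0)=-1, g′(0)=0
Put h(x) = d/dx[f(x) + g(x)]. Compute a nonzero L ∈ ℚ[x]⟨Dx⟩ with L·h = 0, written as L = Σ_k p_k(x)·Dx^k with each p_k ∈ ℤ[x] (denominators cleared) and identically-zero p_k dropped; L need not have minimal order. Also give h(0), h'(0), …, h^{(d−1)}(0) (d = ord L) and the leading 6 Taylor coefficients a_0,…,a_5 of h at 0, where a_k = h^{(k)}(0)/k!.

f: a_k = 0, 4, 0, -8/3, 0, 8/15, …
g: a_k = -1, 0, 2, 0, -2/3, 0, …
L₀ := lclm(L_f,L_g); ord L₀ ≤ 2+2.
Derive L from L₀ (diff closure).
L = 4 + Dx^2  (order 2).
h: a_k = 4, 4, -8, -8/3, 8/3, 8/15, …
ICs: h(0) = 4, h′(0) = 4.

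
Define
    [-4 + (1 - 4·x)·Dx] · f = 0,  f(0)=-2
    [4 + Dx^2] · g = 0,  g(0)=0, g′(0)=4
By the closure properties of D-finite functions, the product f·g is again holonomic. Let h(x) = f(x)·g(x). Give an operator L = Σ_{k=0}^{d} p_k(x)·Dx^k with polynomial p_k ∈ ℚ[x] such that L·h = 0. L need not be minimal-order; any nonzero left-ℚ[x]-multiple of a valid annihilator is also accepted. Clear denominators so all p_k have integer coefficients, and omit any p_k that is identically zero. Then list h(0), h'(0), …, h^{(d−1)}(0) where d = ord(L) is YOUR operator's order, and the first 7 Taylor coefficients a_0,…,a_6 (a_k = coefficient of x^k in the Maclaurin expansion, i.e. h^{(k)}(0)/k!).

f: a_k = -2, -8, -32, -128, -512, -2048, -8192, …
g: a_k = 0, 4, 0, -8/3, 0, 8/15, 0, …
h₀=f·g: eliminate ⇒ L₀, order ≤ 1·2.
L = (-4 + 16·x) + 8·Dx + (-1 + 4·x)·Dx^2  (order 2).
h: a_k = 0, -8, -32, -368/3, -1472/3, -29456/15, -117824/15, …
ICs: h(0) = 0, h′(0) = -8.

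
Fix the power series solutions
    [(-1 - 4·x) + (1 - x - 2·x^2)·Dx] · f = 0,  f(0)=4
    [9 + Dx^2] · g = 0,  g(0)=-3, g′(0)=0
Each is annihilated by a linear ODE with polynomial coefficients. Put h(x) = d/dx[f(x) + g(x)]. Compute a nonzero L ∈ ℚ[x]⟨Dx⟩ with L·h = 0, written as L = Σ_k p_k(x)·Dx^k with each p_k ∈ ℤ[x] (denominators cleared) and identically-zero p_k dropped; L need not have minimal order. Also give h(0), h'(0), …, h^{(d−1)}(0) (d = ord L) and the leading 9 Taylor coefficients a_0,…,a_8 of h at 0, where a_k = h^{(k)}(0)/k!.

f: a_k = 4, 4, 12, 20, 44, 84, 172, 340, 684, …
g: a_k = -3, 0, 27/2, 0, -81/8, 0, 243/80, 0, -2187/4480, …
h₀=f+g: left-lcm gives L₀, ord ≤ 3.
Differentiate: ansatz ord ≤ ord L₀ ⇒ L.
L = (954 + 3600·x + 8154·x^2 + 4140·x^3 + 5760·x^4 + 3888·x^5 + 2592·x^6) + (-117 - 369·x + 585·x^2 + 747·x^3 + 90·x^4 + 828·x^5 + 1512·x^6 + 864·x^7)·Dx + (106 + 400·x + 906·x^2 + 460·x^3 + 640·x^4 + 432·x^5 + 288·x^6)·Dx^2 + (-13 - 41·x + 65·x^2 + 83·x^3 + 10·x^4 + 92·x^5 + 168·x^6 + 96·x^7)·Dx^3  (order 3).
h: a_k = 4, 51, 60, 271/2, 420, 42009/40, 2380, 3062133/560, 12276, …
ICs: h(0) = 4, h′(0) = 51, h′′(0) = 120.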